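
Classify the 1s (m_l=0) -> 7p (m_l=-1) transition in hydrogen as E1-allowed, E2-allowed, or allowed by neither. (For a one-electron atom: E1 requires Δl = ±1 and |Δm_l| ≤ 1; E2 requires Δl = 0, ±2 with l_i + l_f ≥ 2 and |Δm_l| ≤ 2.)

Δl = 1 − 0 = +1; l_i + l_f = 1.
Δm_l = -1.
E1 (Δl = ±1, |Δm_l| ≤ 1): satisfied.
E2 (Δl = 0,±2, l_i+l_f ≥ 2, |Δm_l| ≤ 2): not satisfied.

E1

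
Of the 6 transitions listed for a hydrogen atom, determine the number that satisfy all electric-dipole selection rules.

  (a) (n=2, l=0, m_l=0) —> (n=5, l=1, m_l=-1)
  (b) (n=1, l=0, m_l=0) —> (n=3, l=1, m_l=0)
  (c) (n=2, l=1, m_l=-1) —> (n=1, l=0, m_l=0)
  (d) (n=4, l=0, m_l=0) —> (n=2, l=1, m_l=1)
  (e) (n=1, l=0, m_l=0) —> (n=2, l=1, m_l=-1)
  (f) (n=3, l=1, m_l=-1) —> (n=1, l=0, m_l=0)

(a) allowed
(b) allowed
(c) allowed
(d) allowed
(e) allowed
(f) allowed
Total allowed: 6 of 6.

6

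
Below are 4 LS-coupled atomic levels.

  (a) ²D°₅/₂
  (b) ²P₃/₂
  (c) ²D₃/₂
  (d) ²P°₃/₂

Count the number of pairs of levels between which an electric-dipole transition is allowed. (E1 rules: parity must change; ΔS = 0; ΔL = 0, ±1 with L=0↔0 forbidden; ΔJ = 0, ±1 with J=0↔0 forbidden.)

(a)–(b): allowed.
(a)–(c): allowed.
(a)–(d): forbidden (parity).
(b)–(c): forbidden (parity).
(b)–(d): allowed.
(c)–(d): allowed.
Allowed pairs: 4 of 6.

4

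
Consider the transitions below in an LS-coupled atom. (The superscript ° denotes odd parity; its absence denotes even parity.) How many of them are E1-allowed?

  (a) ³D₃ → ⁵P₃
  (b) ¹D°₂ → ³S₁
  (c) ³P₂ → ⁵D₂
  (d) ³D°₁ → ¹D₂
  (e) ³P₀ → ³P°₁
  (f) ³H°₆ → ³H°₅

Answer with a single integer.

(a) forbidden (parity, ΔS fail)
(b) forbidden (ΔS, ΔL fail)
(c) forbidden (parity, ΔS fail)
(d) forbidden (ΔS fails)
(e) allowed
(f) forbidden (parity fails)
Total allowed: 1 of 6.

1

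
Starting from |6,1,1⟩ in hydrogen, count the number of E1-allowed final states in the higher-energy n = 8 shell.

E1 requires Δl = ±1, so l_f ∈ {0, 2}; with 0 ≤ l_f ≤ n_f−1 = 7, the allowed l_f values are {0, 2}.
For l_f = 0: m_f ∈ {m_i−1, m_i, m_i+1} ∩ [−0, 0] = {0} → 1 state.
For l_f = 2: m_f ∈ {m_i−1, m_i, m_i+1} ∩ [−2, 2] = {0, 1, 2} → 3 states.
Total: 4.

4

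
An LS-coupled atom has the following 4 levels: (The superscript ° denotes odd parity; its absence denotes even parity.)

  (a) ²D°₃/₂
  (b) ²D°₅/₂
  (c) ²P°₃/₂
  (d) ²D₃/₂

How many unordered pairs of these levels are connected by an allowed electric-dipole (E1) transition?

(a)–(b): forbidden (parity).
(a)–(c): forbidden (parity).
(a)–(d): allowed.
(b)–(c): forbidden (parity).
(b)–(d): allowed.
(c)–(d): allowed.
Allowed pairs: 3 of 6.

3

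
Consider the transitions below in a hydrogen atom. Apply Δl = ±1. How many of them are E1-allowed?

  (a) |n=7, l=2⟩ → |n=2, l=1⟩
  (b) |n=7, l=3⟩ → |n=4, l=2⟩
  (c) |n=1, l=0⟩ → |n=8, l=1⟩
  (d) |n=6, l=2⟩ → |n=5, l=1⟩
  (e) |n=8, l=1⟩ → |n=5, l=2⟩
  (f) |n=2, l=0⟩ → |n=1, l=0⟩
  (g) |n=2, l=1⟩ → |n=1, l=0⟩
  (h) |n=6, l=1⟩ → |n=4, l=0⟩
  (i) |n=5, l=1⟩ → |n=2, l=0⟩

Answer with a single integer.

8

(a) allowed
(b) allowed
(c) allowed
(d) allowed
(e) allowed
(f) forbidden — Δl = +0 (E1 requires Δl = ±1)
(g) allowed
(h) allowed
(i) allowed
Total allowed: 8 of 9.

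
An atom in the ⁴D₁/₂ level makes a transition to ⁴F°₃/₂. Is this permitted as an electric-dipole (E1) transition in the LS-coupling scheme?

Initial level: S=3/2, L=2, J=1/2, parity even. Final level: S=3/2, L=3, J=3/2, parity odd.
Parity must change: even → odd — ok.
ΔS = 0: S: 3/2 → 3/2 — ok.
ΔL = 0, ±1 (not L=0↔0): L: 2 → 3, ΔL = +1 — ok.
ΔJ = 0, ±1 (not J=0↔0): J: 1/2 → 3/2, ΔJ = +1 — ok.
All four E1 rules are satisfied.

allowed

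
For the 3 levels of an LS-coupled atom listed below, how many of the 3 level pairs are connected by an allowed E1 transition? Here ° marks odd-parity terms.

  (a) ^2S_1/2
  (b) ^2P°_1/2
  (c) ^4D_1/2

(a)–(b): allowed.
(a)–(c): forbidden (parity, ΔS, ΔL).
(b)–(c): forbidden (ΔS).
Allowed pairs: 1 of 3.

1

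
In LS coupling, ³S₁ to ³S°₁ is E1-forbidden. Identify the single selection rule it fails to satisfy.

the L=0 ↔ L=0 exclusion

Initial level: S=1, L=0, J=1, parity even. Final level: S=1, L=0, J=1, parity odd.
ΔJ = 0, ±1 (not J=0↔0): J: 1 → 1, ΔJ = +0 — passes.
Parity must change: even → odd — passes.
ΔL = 0, ±1 (not L=0↔0): L: 0 → 0, ΔL = +0 — fails.
ΔS = 0: S: 1 → 1 — passes.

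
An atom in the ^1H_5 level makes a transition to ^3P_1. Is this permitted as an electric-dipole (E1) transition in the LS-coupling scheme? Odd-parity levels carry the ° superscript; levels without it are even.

forbidden

ΔJ = 0, ±1 (not J=0↔0): J: 5 → 1, ΔJ = -4 — fails.
Parity must change: even → even — fails.
ΔS = 0: S: 0 → 1 — fails.
ΔL = 0, ±1 (not L=0↔0): L: 5 → 1, ΔL = -4 — fails.
Rule(s) violated: parity, ΔS, ΔL, ΔJ.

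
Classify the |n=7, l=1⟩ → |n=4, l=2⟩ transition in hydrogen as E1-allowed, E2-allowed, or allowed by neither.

E1

Δl = 2 − 1 = +1; l_i + l_f = 3.
E1 (Δl = ±1): satisfied.
E2 (Δl = 0,±2, l_i+l_f ≥ 2): not satisfied.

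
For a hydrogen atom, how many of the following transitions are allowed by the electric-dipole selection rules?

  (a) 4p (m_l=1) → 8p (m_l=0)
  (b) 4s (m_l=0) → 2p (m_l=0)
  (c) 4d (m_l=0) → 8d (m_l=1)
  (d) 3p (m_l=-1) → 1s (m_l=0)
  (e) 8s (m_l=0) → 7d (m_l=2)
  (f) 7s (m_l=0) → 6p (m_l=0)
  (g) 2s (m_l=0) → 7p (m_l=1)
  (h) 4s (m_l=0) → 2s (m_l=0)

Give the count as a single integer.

(a) forbidden — Δl = +0 (E1 requires Δl = ±1)
(b) allowed
(c) forbidden — Δl = +0 (E1 requires Δl = ±1)
(d) allowed
(e) forbidden — Δl = +2 (E1 requires Δl = ±1); Δm_l = +2 (E1 requires Δm_l = 0, ±1)
(f) allowed
(g) allowed
(h) forbidden — Δl = +0 (E1 requires Δl = ±1)
Total allowed: 4 of 8.

4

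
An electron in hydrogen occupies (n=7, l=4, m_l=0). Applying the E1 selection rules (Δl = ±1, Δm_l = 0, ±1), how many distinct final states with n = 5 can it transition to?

E1 requires Δl = ±1, so l_f ∈ {3, 5}; with 0 ≤ l_f ≤ n_f−1 = 4, the allowed l_f values are {3}.
For l_f = 3: m_f ∈ {m_i−1, m_i, m_i+1} ∩ [−3, 3] = {-1, 0, 1} → 3 states.
Total: 3.

3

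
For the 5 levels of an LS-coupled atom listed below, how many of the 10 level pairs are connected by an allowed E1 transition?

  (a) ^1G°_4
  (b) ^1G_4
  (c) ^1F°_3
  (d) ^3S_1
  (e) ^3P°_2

3

(a)–(b): allowed.
(a)–(c): forbidden (parity).
(a)–(d): forbidden (ΔS, ΔL, ΔJ).
(a)–(e): forbidden (parity, ΔS, ΔL, ΔJ).
(b)–(c): allowed.
(b)–(d): forbidden (parity, ΔS, ΔL, ΔJ).
(b)–(e): forbidden (ΔS, ΔL, ΔJ).
(c)–(d): forbidden (ΔS, ΔL, ΔJ).
(c)–(e): forbidden (parity, ΔS, ΔL).
(d)–(e): allowed.
Allowed pairs: 3 of 10.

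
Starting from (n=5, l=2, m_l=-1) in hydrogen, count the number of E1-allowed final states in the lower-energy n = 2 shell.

2

E1 requires Δl = ±1, so l_f ∈ {1, 3}; with 0 ≤ l_f ≤ n_f−1 = 1, the allowed l_f values are {1}.
For l_f = 1: m_f ∈ {m_i−1, m_i, m_i+1} ∩ [−1, 1] = {-1, 0} → 2 states.
Total: 2.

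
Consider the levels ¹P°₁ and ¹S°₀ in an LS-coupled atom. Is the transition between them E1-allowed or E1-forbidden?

forbidden

Parity must change: odd → odd — violated.
ΔS = 0: S: 0 → 0 — satisfied.
ΔL = 0, ±1 (not L=0↔0): L: 1 → 0, ΔL = -1 — satisfied.
ΔJ = 0, ±1 (not J=0↔0): J: 1 → 0, ΔJ = -1 — satisfied.
Rule(s) violated: parity.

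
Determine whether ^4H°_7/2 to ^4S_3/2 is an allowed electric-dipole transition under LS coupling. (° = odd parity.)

forbidden

Reading off the term symbols: S 3/2→3/2, L 5→0, J 7/2→3/2, parity odd→even.
Parity must change: odd → even — ✓.
ΔS = 0: S: 3/2 → 3/2 — ✓.
ΔL = 0, ±1 (not L=0↔0): L: 5 → 0, ΔL = -5 — ✗.
ΔJ = 0, ±1 (not J=0↔0): J: 7/2 → 3/2, ΔJ = -2 — ✗.
Rule(s) violated: ΔL, ΔJ.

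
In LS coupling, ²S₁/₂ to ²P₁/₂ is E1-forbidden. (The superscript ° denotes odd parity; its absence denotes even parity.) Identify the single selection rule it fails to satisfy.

parity

Initial level: S=1/2, L=0, J=1/2, parity even. Final level: S=1/2, L=1, J=1/2, parity even.
Parity must change: even → even — fails.
ΔS = 0: S: 1/2 → 1/2 — passes.
ΔL = 0, ±1 (not L=0↔0): L: 0 → 1, ΔL = +1 — passes.
ΔJ = 0, ±1 (not J=0↔0): J: 1/2 → 1/2, ΔJ = +0 — passes.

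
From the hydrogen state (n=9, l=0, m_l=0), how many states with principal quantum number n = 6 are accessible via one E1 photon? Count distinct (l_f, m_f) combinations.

E1 requires Δl = ±1, so l_f ∈ {-1, 1}; with 0 ≤ l_f ≤ n_f−1 = 5, the allowed l_f values are {1}.
For l_f = 1: m_f ∈ {m_i−1, m_i, m_i+1} ∩ [−1, 1] = {-1, 0, 1} → 3 states.
Total: 3.

3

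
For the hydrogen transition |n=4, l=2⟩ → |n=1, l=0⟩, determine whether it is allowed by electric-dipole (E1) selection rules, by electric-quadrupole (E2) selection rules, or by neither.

Δl = 0 − 2 = -2; l_i + l_f = 2.
E1 (Δl = ±1): not satisfied.
E2 (Δl = 0,±2, l_i+l_f ≥ 2): satisfied.

E2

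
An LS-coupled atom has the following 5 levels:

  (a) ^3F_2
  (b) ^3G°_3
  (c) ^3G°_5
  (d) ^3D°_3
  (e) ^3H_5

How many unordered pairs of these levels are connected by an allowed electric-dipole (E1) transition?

(a)–(b): allowed.
(a)–(c): forbidden (ΔJ).
(a)–(d): allowed.
(a)–(e): forbidden (parity, ΔL, ΔJ).
(b)–(c): forbidden (parity, ΔJ).
(b)–(d): forbidden (parity, ΔL).
(b)–(e): forbidden (ΔJ).
(c)–(d): forbidden (parity, ΔL, ΔJ).
(c)–(e): allowed.
(d)–(e): forbidden (ΔL, ΔJ).
Allowed pairs: 3 of 10.

3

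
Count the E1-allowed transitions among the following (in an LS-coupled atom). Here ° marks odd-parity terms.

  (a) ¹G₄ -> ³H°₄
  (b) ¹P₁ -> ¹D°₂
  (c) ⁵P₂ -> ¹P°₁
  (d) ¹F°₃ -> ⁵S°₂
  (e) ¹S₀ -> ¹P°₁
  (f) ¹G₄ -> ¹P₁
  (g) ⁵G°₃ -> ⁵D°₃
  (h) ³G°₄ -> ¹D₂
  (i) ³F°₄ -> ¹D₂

(a) forbidden (ΔS fails)
(b) allowed
(c) forbidden (ΔS fails)
(d) forbidden (parity, ΔS, ΔL fail)
(e) allowed
(f) forbidden (parity, ΔL, ΔJ fail)
(g) forbidden (parity, ΔL fail)
(h) forbidden (ΔS, ΔL, ΔJ fail)
(i) forbidden (ΔS, ΔJ fail)
Total allowed: 2 of 9.

2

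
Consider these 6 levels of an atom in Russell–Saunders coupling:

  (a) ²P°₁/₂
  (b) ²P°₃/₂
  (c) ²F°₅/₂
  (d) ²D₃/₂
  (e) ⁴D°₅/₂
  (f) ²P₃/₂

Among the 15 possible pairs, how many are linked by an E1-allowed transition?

5

(a)–(b): forbidden (parity).
(a)–(c): forbidden (parity, ΔL, ΔJ).
(a)–(d): allowed.
(a)–(e): forbidden (parity, ΔS, ΔJ).
(a)–(f): allowed.
(b)–(c): forbidden (parity, ΔL).
(b)–(d): allowed.
(b)–(e): forbidden (parity, ΔS).
(b)–(f): allowed.
(c)–(d): allowed.
(c)–(e): forbidden (parity, ΔS).
(c)–(f): forbidden (ΔL).
(d)–(e): forbidden (ΔS).
(d)–(f): forbidden (parity).
(e)–(f): forbidden (ΔS).
Allowed pairs: 5 of 15.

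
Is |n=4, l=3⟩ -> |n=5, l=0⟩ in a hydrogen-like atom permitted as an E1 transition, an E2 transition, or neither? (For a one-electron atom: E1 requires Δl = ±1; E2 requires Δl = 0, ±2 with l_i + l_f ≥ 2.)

neither

Δl = 0 − 3 = -3; l_i + l_f = 3.
E1 (Δl = ±1): not satisfied.
E2 (Δl = 0,±2, l_i+l_f ≥ 2): not satisfied.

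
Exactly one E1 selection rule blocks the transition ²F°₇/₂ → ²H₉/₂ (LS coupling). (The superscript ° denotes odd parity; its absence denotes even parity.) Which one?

Initial level: S=1/2, L=3, J=7/2, parity odd. Final level: S=1/2, L=5, J=9/2, parity even.
Parity must change: odd → even — ✓.
ΔS = 0: S: 1/2 → 1/2 — ✓.
ΔL = 0, ±1 (not L=0↔0): L: 3 → 5, ΔL = +2 — ✗.
ΔJ = 0, ±1 (not J=0↔0): J: 7/2 → 9/2, ΔJ = +1 — ✓.

the ΔL = 0, ±1 rule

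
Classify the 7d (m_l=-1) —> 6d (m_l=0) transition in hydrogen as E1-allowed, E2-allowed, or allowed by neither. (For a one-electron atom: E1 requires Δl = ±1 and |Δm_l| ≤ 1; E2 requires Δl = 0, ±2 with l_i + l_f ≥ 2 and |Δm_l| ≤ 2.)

Δl = 2 − 2 = +0; l_i + l_f = 4.
Δm_l = +1.
E1 (Δl = ±1, |Δm_l| ≤ 1): not satisfied.
E2 (Δl = 0,±2, l_i+l_f ≥ 2, |Δm_l| ≤ 2): satisfied.

E2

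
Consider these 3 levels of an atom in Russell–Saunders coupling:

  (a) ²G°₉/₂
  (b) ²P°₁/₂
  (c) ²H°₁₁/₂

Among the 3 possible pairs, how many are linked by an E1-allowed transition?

0

(a)–(b): forbidden (parity, ΔL, ΔJ).
(a)–(c): forbidden (parity).
(b)–(c): forbidden (parity, ΔL, ΔJ).
Allowed pairs: 0 of 3.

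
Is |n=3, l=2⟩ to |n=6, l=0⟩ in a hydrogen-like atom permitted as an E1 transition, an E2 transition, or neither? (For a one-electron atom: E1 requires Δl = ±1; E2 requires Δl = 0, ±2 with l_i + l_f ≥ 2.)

E2

Δl = 0 − 2 = -2; l_i + l_f = 2.
E1 (Δl = ±1): not satisfied.
E2 (Δl = 0,±2, l_i+l_f ≥ 2): satisfied.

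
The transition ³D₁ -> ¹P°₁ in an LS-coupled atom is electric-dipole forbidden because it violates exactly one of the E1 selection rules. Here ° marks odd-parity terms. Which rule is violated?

the ΔS = 0 rule

Reading off the term symbols: S 1→0, L 2→1, J 1→1, parity even→odd.
Parity must change: even → odd — ✓.
ΔS = 0: S: 1 → 0 — ✗.
ΔL = 0, ±1 (not L=0↔0): L: 2 → 1, ΔL = -1 — ✓.
ΔJ = 0, ±1 (not J=0↔0): J: 1 → 1, ΔJ = +0 — ✓.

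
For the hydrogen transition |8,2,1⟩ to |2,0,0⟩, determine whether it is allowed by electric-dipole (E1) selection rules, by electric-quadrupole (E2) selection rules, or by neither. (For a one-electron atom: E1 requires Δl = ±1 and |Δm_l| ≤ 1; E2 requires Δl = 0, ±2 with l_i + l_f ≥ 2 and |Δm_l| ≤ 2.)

Δl = 0 − 2 = -2; l_i + l_f = 2.
Δm_l = -1.
E1 (Δl = ±1, |Δm_l| ≤ 1): not satisfied.
E2 (Δl = 0,±2, l_i+l_f ≥ 2, |Δm_l| ≤ 2): satisfied.

E2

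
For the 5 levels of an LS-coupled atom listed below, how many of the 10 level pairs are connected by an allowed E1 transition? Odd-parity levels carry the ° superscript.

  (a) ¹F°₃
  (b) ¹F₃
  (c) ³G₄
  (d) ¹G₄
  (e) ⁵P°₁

2

(a)–(b): allowed.
(a)–(c): forbidden (ΔS).
(a)–(d): allowed.
(a)–(e): forbidden (parity, ΔS, ΔL, ΔJ).
(b)–(c): forbidden (parity, ΔS).
(b)–(d): forbidden (parity).
(b)–(e): forbidden (ΔS, ΔL, ΔJ).
(c)–(d): forbidden (parity, ΔS).
(c)–(e): forbidden (ΔS, ΔL, ΔJ).
(d)–(e): forbidden (ΔS, ΔL, ΔJ).
Allowed pairs: 2 of 10.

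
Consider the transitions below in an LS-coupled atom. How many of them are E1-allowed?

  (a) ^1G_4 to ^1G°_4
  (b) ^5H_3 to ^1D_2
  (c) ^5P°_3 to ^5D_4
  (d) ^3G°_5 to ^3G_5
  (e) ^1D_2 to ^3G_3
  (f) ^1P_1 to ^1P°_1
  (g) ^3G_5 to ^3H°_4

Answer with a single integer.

(a) allowed
(b) forbidden (parity, ΔS, ΔL fail)
(c) allowed
(d) allowed
(e) forbidden (parity, ΔS, ΔL fail)
(f) allowed
(g) allowed
Total allowed: 5 of 7.

5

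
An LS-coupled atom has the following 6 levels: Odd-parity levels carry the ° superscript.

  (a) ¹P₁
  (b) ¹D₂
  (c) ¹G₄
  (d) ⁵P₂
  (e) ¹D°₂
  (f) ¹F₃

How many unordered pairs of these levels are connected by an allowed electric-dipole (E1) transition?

(a)–(b): forbidden (parity).
(a)–(c): forbidden (parity, ΔL, ΔJ).
(a)–(d): forbidden (parity, ΔS).
(a)–(e): allowed.
(a)–(f): forbidden (parity, ΔL, ΔJ).
(b)–(c): forbidden (parity, ΔL, ΔJ).
(b)–(d): forbidden (parity, ΔS).
(b)–(e): allowed.
(b)–(f): forbidden (parity).
(c)–(d): forbidden (parity, ΔS, ΔL, ΔJ).
(c)–(e): forbidden (ΔL, ΔJ).
(c)–(f): forbidden (parity).
(d)–(e): forbidden (ΔS).
(d)–(f): forbidden (parity, ΔS, ΔL).
(e)–(f): allowed.
Allowed pairs: 3 of 15.

3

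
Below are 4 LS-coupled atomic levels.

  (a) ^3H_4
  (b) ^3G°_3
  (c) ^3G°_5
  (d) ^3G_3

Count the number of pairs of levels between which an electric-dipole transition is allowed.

(a)–(b): allowed.
(a)–(c): allowed.
(a)–(d): forbidden (parity).
(b)–(c): forbidden (parity, ΔJ).
(b)–(d): allowed.
(c)–(d): forbidden (ΔJ).
Allowed pairs: 3 of 6.

3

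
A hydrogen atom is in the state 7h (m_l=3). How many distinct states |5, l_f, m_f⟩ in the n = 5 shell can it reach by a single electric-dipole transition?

3

E1 requires Δl = ±1, so l_f ∈ {4, 6}; with 0 ≤ l_f ≤ n_f−1 = 4, the allowed l_f values are {4}.
For l_f = 4: m_f ∈ {m_i−1, m_i, m_i+1} ∩ [−4, 4] = {2, 3, 4} → 3 states.
Total: 3.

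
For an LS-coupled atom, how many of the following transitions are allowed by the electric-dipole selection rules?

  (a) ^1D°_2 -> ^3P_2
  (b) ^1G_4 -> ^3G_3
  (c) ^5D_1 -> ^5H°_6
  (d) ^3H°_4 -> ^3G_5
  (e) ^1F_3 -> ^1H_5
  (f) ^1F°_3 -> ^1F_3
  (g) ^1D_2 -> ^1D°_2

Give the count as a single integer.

(a) forbidden (ΔS fails)
(b) forbidden (parity, ΔS fail)
(c) forbidden (ΔL, ΔJ fail)
(d) allowed
(e) forbidden (parity, ΔL, ΔJ fail)
(f) allowed
(g) allowed
Total allowed: 3 of 7.

3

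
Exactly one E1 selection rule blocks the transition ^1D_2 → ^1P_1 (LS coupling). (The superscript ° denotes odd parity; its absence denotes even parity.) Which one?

parity

Initial level: S=0, L=2, J=2, parity even. Final level: S=0, L=1, J=1, parity even.
Parity must change: even → even — fails.
ΔL = 0, ±1 (not L=0↔0): L: 2 → 1, ΔL = -1 — ok.
ΔS = 0: S: 0 → 0 — ok.
ΔJ = 0, ±1 (not J=0↔0): J: 2 → 1, ΔJ = -1 — ok.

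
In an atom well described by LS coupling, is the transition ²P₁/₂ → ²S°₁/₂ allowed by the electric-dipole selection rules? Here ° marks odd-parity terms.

ΔS = 0: S: 1/2 → 1/2 — ok.
ΔJ = 0, ±1 (not J=0↔0): J: 1/2 → 1/2, ΔJ = +0 — ok.
Parity must change: even → odd — ok.
ΔL = 0, ±1 (not L=0↔0): L: 1 → 0, ΔL = -1 — ok.
All four E1 rules are satisfied.

allowed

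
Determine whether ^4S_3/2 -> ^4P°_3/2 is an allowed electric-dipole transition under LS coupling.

ΔJ = 0, ±1 (not J=0↔0): J: 3/2 → 3/2, ΔJ = +0 — ok.
ΔL = 0, ±1 (not L=0↔0): L: 0 → 1, ΔL = +1 — ok.
ΔS = 0: S: 3/2 → 3/2 — ok.
Parity must change: even → odd — ok.
All four E1 rules are satisfied.

allowed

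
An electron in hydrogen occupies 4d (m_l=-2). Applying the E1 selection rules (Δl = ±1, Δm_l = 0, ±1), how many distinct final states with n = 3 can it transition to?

E1 requires Δl = ±1, so l_f ∈ {1, 3}; with 0 ≤ l_f ≤ n_f−1 = 2, the allowed l_f values are {1}.
For l_f = 1: m_f ∈ {m_i−1, m_i, m_i+1} ∩ [−1, 1] = {-1} → 1 state.
Total: 1.

1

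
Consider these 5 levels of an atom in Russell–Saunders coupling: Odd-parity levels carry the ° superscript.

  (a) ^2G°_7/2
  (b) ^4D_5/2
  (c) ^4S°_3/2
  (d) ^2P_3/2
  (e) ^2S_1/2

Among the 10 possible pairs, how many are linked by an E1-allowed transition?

(a)–(b): forbidden (ΔS, ΔL).
(a)–(c): forbidden (parity, ΔS, ΔL, ΔJ).
(a)–(d): forbidden (ΔL, ΔJ).
(a)–(e): forbidden (ΔL, ΔJ).
(b)–(c): forbidden (ΔL).
(b)–(d): forbidden (parity, ΔS).
(b)–(e): forbidden (parity, ΔS, ΔL, ΔJ).
(c)–(d): forbidden (ΔS).
(c)–(e): forbidden (ΔS, ΔL).
(d)–(e): forbidden (parity).
Allowed pairs: 0 of 10.

0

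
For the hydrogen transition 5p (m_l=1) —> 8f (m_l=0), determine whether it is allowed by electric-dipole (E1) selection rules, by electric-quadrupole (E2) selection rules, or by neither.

E2

Δl = 3 − 1 = +2; l_i + l_f = 4.
Δm_l = -1.
E1 (Δl = ±1, |Δm_l| ≤ 1): not satisfied.
E2 (Δl = 0,±2, l_i+l_f ≥ 2, |Δm_l| ≤ 2): satisfied.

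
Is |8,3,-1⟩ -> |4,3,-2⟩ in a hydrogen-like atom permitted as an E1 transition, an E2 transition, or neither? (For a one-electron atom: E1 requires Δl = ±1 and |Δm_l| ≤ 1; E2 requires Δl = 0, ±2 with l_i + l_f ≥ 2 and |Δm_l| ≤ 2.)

Δl = 3 − 3 = +0; l_i + l_f = 6.
Δm_l = -1.
E1 (Δl = ±1, |Δm_l| ≤ 1): not satisfied.
E2 (Δl = 0,±2, l_i+l_f ≥ 2, |Δm_l| ≤ 2): satisfied.

E2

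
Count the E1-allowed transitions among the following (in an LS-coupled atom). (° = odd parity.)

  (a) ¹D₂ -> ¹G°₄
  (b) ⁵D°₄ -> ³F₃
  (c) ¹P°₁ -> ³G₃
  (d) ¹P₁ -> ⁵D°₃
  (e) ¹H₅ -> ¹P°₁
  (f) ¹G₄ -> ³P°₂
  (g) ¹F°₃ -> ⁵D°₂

0

(a) forbidden (ΔL, ΔJ fail)
(b) forbidden (ΔS fails)
(c) forbidden (ΔS, ΔL, ΔJ fail)
(d) forbidden (ΔS, ΔJ fail)
(e) forbidden (ΔL, ΔJ fail)
(f) forbidden (ΔS, ΔL, ΔJ fail)
(g) forbidden (parity, ΔS fail)
Total allowed: 0 of 7.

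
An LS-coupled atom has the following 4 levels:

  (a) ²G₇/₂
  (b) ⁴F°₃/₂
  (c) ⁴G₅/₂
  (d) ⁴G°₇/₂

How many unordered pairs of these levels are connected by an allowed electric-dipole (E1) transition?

2

(a)–(b): forbidden (ΔS, ΔJ).
(a)–(c): forbidden (parity, ΔS).
(a)–(d): forbidden (ΔS).
(b)–(c): allowed.
(b)–(d): forbidden (parity, ΔJ).
(c)–(d): allowed.
Allowed pairs: 2 of 6.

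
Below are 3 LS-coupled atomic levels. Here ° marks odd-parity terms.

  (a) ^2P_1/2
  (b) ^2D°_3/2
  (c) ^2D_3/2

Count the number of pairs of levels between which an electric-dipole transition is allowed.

(a)–(b): allowed.
(a)–(c): forbidden (parity).
(b)–(c): allowed.
Allowed pairs: 2 of 3.

2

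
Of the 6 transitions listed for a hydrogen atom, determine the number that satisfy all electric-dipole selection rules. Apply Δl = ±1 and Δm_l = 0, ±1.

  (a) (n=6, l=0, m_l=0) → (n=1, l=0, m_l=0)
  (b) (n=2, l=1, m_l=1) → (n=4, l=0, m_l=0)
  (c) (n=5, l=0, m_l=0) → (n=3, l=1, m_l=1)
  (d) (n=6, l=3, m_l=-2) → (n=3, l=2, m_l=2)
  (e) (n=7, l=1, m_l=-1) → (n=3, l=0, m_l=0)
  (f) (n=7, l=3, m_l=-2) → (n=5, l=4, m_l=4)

(a) forbidden — Δl = +0 (E1 requires Δl = ±1)
(b) allowed
(c) allowed
(d) forbidden — Δm_l = +4 (E1 requires Δm_l = 0, ±1)
(e) allowed
(f) forbidden — Δm_l = +6 (E1 requires Δm_l = 0, ±1)
Total allowed: 3 of 6.

3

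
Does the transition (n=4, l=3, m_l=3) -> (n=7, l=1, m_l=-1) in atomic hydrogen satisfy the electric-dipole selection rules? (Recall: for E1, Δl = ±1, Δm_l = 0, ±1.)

forbidden

Δl = 1 − 3 = -2; the E1 rule Δl = ±1 is violated.
m_l: 3 → -1 (Δm_l = -4). |Δm_l| ≤ 1 violated.
The transition is electric-dipole forbidden.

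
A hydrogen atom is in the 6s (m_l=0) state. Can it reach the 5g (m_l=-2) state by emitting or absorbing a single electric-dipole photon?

forbidden

Initial l = 0, final l = 4, so Δl = +4. E1 requires Δl = ±1: fails.
Δm_l = -2 − (0) = -2. E1 requires Δm_l = 0, ±1: fails.
The transition is electric-dipole forbidden.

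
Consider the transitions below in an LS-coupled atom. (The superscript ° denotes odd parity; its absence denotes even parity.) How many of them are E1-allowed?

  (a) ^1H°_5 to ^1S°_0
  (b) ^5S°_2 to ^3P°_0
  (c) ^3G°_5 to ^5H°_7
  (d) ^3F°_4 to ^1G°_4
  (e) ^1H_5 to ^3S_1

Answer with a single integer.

0

(a) forbidden (parity, ΔL, ΔJ fail)
(b) forbidden (parity, ΔS, ΔJ fail)
(c) forbidden (parity, ΔS, ΔJ fail)
(d) forbidden (parity, ΔS fail)
(e) forbidden (parity, ΔS, ΔL, ΔJ fail)
Total allowed: 0 of 5.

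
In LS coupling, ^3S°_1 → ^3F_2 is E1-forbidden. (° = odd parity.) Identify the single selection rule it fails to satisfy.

Initial level: S=1, L=0, J=1, parity odd. Final level: S=1, L=3, J=2, parity even.
ΔS = 0: S: 1 → 1 — ok.
ΔL = 0, ±1 (not L=0↔0): L: 0 → 3, ΔL = +3 — fails.
ΔJ = 0, ±1 (not J=0↔0): J: 1 → 2, ΔJ = +1 — ok.
Parity must change: odd → even — ok.

the ΔL = 0, ±1 rule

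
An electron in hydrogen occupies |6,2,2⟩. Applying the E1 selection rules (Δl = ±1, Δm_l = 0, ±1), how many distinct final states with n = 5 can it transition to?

4

E1 requires Δl = ±1, so l_f ∈ {1, 3}; with 0 ≤ l_f ≤ n_f−1 = 4, the allowed l_f values are {1, 3}.
For l_f = 1: m_f ∈ {m_i−1, m_i, m_i+1} ∩ [−1, 1] = {1} → 1 state.
For l_f = 3: m_f ∈ {m_i−1, m_i, m_i+1} ∩ [−3, 3] = {1, 2, 3} → 3 states.
Total: 4.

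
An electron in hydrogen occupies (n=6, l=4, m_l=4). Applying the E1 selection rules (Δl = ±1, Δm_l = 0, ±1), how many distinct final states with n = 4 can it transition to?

E1 requires Δl = ±1, so l_f ∈ {3, 5}; with 0 ≤ l_f ≤ n_f−1 = 3, the allowed l_f values are {3}.
For l_f = 3: m_f ∈ {m_i−1, m_i, m_i+1} ∩ [−3, 3] = {3} → 1 state.
Total: 1.

1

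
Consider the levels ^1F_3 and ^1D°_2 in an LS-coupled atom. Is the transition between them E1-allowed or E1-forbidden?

Initial level: S=0, L=3, J=3, parity even. Final level: S=0, L=2, J=2, parity odd.
Parity must change: even → odd — satisfied.
ΔS = 0: S: 0 → 0 — satisfied.
ΔL = 0, ±1 (not L=0↔0): L: 3 → 2, ΔL = -1 — satisfied.
ΔJ = 0, ±1 (not J=0↔0): J: 3 → 2, ΔJ = -1 — satisfied.
All four E1 rules are satisfied.

allowed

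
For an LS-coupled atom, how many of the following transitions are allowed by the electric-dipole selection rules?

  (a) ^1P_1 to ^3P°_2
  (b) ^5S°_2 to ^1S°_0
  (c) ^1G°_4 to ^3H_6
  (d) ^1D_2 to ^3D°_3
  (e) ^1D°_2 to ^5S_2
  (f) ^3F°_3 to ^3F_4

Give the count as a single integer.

1

(a) forbidden (ΔS fails)
(b) forbidden (parity, ΔS, ΔL, ΔJ fail)
(c) forbidden (ΔS, ΔJ fail)
(d) forbidden (ΔS fails)
(e) forbidden (ΔS, ΔL fail)
(f) allowed
Total allowed: 1 of 6.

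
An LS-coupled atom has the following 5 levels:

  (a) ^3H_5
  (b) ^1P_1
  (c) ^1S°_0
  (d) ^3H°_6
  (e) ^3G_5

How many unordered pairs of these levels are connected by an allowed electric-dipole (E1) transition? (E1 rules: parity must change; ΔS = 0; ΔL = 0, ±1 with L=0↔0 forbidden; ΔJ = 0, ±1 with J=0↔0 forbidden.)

3

(a)–(b): forbidden (parity, ΔS, ΔL, ΔJ).
(a)–(c): forbidden (ΔS, ΔL, ΔJ).
(a)–(d): allowed.
(a)–(e): forbidden (parity).
(b)–(c): allowed.
(b)–(d): forbidden (ΔS, ΔL, ΔJ).
(b)–(e): forbidden (parity, ΔS, ΔL, ΔJ).
(c)–(d): forbidden (parity, ΔS, ΔL, ΔJ).
(c)–(e): forbidden (ΔS, ΔL, ΔJ).
(d)–(e): allowed.
Allowed pairs: 3 of 10.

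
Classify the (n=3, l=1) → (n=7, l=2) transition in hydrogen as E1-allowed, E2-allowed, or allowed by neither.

Δl = 2 − 1 = +1; l_i + l_f = 3.
E1 (Δl = ±1): satisfied.
E2 (Δl = 0,±2, l_i+l_f ≥ 2): not satisfied.

E1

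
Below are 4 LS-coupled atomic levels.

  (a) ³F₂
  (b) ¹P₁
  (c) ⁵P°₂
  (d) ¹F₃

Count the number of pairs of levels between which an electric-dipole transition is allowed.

(a)–(b): forbidden (parity, ΔS, ΔL).
(a)–(c): forbidden (ΔS, ΔL).
(a)–(d): forbidden (parity, ΔS).
(b)–(c): forbidden (ΔS).
(b)–(d): forbidden (parity, ΔL, ΔJ).
(c)–(d): forbidden (ΔS, ΔL).
Allowed pairs: 0 of 6.

0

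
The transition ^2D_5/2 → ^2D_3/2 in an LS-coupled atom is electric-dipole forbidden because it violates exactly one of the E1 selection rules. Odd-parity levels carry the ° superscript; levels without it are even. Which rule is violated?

parity

Initial level: S=1/2, L=2, J=5/2, parity even. Final level: S=1/2, L=2, J=3/2, parity even.
Parity must change: even → even — fails.
ΔS = 0: S: 1/2 → 1/2 — passes.
ΔL = 0, ±1 (not L=0↔0): L: 2 → 2, ΔL = +0 — passes.
ΔJ = 0, ±1 (not J=0↔0): J: 5/2 → 3/2, ΔJ = -1 — passes.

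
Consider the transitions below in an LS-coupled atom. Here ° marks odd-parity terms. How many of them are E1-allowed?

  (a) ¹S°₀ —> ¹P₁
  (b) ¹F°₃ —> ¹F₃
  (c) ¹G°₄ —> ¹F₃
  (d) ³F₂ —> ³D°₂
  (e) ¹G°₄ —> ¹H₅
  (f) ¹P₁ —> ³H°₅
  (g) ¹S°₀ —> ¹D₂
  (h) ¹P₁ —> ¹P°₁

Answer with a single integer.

6

(a) allowed
(b) allowed
(c) allowed
(d) allowed
(e) allowed
(f) forbidden (ΔS, ΔL, ΔJ fail)
(g) forbidden (ΔL, ΔJ fail)
(h) allowed
Total allowed: 6 of 8.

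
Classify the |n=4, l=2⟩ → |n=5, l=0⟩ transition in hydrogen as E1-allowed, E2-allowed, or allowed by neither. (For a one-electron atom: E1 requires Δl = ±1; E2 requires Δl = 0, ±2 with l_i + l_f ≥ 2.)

Δl = 0 − 2 = -2; l_i + l_f = 2.
E1 (Δl = ±1): not satisfied.
E2 (Δl = 0,±2, l_i+l_f ≥ 2): satisfied.

E2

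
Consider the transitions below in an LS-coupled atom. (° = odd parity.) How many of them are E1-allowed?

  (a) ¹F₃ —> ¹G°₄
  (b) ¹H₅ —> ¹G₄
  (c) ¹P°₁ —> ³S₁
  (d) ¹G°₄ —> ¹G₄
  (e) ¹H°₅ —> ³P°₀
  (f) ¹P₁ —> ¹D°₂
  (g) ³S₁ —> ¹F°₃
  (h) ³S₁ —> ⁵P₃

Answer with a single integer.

(a) allowed
(b) forbidden (parity fails)
(c) forbidden (ΔS fails)
(d) allowed
(e) forbidden (parity, ΔS, ΔL, ΔJ fail)
(f) allowed
(g) forbidden (ΔS, ΔL, ΔJ fail)
(h) forbidden (parity, ΔS, ΔJ fail)
Total allowed: 3 of 8.

3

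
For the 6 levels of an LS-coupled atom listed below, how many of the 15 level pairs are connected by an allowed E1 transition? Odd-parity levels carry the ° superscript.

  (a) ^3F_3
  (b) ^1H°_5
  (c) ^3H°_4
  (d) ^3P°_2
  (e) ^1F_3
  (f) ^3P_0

0

(a)–(b): forbidden (ΔS, ΔL, ΔJ).
(a)–(c): forbidden (ΔL).
(a)–(d): forbidden (ΔL).
(a)–(e): forbidden (parity, ΔS).
(a)–(f): forbidden (parity, ΔL, ΔJ).
(b)–(c): forbidden (parity, ΔS).
(b)–(d): forbidden (parity, ΔS, ΔL, ΔJ).
(b)–(e): forbidden (ΔL, ΔJ).
(b)–(f): forbidden (ΔS, ΔL, ΔJ).
(c)–(d): forbidden (parity, ΔL, ΔJ).
(c)–(e): forbidden (ΔS, ΔL).
(c)–(f): forbidden (ΔL, ΔJ).
(d)–(e): forbidden (ΔS, ΔL).
(d)–(f): forbidden (ΔJ).
(e)–(f): forbidden (parity, ΔS, ΔL, ΔJ).
Allowed pairs: 0 of 15.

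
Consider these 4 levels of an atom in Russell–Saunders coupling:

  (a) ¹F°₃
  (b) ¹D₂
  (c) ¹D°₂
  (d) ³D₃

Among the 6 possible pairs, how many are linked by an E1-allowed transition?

2

(a)–(b): allowed.
(a)–(c): forbidden (parity).
(a)–(d): forbidden (ΔS).
(b)–(c): allowed.
(b)–(d): forbidden (parity, ΔS).
(c)–(d): forbidden (ΔS).
Allowed pairs: 2 of 6.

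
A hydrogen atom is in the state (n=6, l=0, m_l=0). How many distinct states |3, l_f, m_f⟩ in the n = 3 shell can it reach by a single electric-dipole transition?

E1 requires Δl = ±1, so l_f ∈ {-1, 1}; with 0 ≤ l_f ≤ n_f−1 = 2, the allowed l_f values are {1}.
For l_f = 1: m_f ∈ {m_i−1, m_i, m_i+1} ∩ [−1, 1] = {-1, 0, 1} → 3 states.
Total: 3.

3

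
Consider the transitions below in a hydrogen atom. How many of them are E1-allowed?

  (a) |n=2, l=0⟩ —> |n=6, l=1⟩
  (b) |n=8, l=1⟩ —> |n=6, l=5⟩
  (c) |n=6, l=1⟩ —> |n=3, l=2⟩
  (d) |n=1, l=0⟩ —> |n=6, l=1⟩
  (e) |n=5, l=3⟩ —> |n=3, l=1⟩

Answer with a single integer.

(a) allowed
(b) forbidden — Δl = +4 (E1 requires Δl = ±1)
(c) allowed
(d) allowed
(e) forbidden — Δl = -2 (E1 requires Δl = ±1)
Total allowed: 3 of 5.

3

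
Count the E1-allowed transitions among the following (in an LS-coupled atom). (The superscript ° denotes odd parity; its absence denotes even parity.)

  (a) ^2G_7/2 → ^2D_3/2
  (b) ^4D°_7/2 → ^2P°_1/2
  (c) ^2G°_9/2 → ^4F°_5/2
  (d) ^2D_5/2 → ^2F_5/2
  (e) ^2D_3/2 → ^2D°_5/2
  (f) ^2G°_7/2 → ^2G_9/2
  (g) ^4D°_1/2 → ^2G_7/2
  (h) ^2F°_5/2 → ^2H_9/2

2

(a) forbidden (parity, ΔL, ΔJ fail)
(b) forbidden (parity, ΔS, ΔJ fail)
(c) forbidden (parity, ΔS, ΔJ fail)
(d) forbidden (parity fails)
(e) allowed
(f) allowed
(g) forbidden (ΔS, ΔL, ΔJ fail)
(h) forbidden (ΔL, ΔJ fail)
Total allowed: 2 of 8.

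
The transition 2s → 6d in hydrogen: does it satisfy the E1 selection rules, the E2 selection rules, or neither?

E2

Δl = 2 − 0 = +2; l_i + l_f = 2.
E1 (Δl = ±1): not satisfied.
E2 (Δl = 0,±2, l_i+l_f ≥ 2): satisfied.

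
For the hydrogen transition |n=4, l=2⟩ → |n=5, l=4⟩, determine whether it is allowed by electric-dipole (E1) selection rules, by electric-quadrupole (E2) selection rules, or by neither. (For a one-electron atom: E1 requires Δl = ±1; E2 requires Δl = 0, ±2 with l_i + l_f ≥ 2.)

Δl = 4 − 2 = +2; l_i + l_f = 6.
E1 (Δl = ±1): not satisfied.
E2 (Δl = 0,±2, l_i+l_f ≥ 2): satisfied.

E2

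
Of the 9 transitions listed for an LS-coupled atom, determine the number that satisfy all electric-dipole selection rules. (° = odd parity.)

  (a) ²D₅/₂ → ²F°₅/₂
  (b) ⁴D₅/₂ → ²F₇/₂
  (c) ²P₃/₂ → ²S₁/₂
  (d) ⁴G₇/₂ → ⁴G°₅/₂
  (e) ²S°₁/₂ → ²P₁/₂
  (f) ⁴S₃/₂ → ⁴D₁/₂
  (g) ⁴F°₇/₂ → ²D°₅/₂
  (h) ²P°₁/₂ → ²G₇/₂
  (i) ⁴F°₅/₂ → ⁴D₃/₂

(a) allowed
(b) forbidden (parity, ΔS fail)
(c) forbidden (parity fails)
(d) allowed
(e) allowed
(f) forbidden (parity, ΔL fail)
(g) forbidden (parity, ΔS fail)
(h) forbidden (ΔL, ΔJ fail)
(i) allowed
Total allowed: 4 of 9.

4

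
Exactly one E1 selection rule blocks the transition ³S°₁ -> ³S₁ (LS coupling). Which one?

Initial level: S=1, L=0, J=1, parity odd. Final level: S=1, L=0, J=1, parity even.
Parity must change: odd → even — passes.
ΔS = 0: S: 1 → 1 — passes.
ΔL = 0, ±1 (not L=0↔0): L: 0 → 0, ΔL = +0 — fails.
ΔJ = 0, ±1 (not J=0↔0): J: 1 → 1, ΔJ = +0 — passes.

the L=0 ↔ L=0 exclusion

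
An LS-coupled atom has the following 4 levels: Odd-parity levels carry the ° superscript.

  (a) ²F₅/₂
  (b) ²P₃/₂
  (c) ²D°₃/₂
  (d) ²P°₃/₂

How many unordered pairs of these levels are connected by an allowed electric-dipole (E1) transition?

(a)–(b): forbidden (parity, ΔL).
(a)–(c): allowed.
(a)–(d): forbidden (ΔL).
(b)–(c): allowed.
(b)–(d): allowed.
(c)–(d): forbidden (parity).
Allowed pairs: 3 of 6.

3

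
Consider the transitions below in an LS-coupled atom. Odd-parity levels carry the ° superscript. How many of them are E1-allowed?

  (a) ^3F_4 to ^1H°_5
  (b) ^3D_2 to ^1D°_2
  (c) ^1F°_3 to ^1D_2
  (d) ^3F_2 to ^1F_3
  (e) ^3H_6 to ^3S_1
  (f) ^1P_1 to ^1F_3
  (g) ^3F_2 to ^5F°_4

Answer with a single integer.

(a) forbidden (ΔS, ΔL fail)
(b) forbidden (ΔS fails)
(c) allowed
(d) forbidden (parity, ΔS fail)
(e) forbidden (parity, ΔL, ΔJ fail)
(f) forbidden (parity, ΔL, ΔJ fail)
(g) forbidden (ΔS, ΔJ fail)
Total allowed: 1 of 7.

1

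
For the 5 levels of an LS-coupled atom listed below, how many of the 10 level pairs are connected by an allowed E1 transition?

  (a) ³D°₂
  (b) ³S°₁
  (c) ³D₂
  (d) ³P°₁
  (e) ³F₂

3

(a)–(b): forbidden (parity, ΔL).
(a)–(c): allowed.
(a)–(d): forbidden (parity).
(a)–(e): allowed.
(b)–(c): forbidden (ΔL).
(b)–(d): forbidden (parity).
(b)–(e): forbidden (ΔL).
(c)–(d): allowed.
(c)–(e): forbidden (parity).
(d)–(e): forbidden (ΔL).
Allowed pairs: 3 of 10.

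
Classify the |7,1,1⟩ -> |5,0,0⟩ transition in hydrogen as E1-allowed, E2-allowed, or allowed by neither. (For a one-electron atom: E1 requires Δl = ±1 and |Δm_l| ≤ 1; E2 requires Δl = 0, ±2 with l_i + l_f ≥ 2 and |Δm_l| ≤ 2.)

Δl = 0 − 1 = -1; l_i + l_f = 1.
Δm_l = -1.
E1 (Δl = ±1, |Δm_l| ≤ 1): satisfied.
E2 (Δl = 0,±2, l_i+l_f ≥ 2, |Δm_l| ≤ 2): not satisfied.

E1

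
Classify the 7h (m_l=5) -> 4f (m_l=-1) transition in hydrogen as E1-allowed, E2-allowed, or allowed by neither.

neither

Δl = 3 − 5 = -2; l_i + l_f = 8.
Δm_l = -6.
E1 (Δl = ±1, |Δm_l| ≤ 1): not satisfied.
E2 (Δl = 0,±2, l_i+l_f ≥ 2, |Δm_l| ≤ 2): not satisfied.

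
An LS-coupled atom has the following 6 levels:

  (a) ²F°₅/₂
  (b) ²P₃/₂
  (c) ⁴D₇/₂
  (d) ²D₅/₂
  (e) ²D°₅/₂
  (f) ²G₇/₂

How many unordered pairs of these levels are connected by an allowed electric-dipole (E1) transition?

(a)–(b): forbidden (ΔL).
(a)–(c): forbidden (ΔS).
(a)–(d): allowed.
(a)–(e): forbidden (parity).
(a)–(f): allowed.
(b)–(c): forbidden (parity, ΔS, ΔJ).
(b)–(d): forbidden (parity).
(b)–(e): allowed.
(b)–(f): forbidden (parity, ΔL, ΔJ).
(c)–(d): forbidden (parity, ΔS).
(c)–(e): forbidden (ΔS).
(c)–(f): forbidden (parity, ΔS, ΔL).
(d)–(e): allowed.
(d)–(f): forbidden (parity, ΔL).
(e)–(f): forbidden (ΔL).
Allowed pairs: 4 of 15.

4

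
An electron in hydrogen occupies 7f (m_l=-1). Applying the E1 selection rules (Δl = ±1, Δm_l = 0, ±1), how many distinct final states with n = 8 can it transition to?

E1 requires Δl = ±1, so l_f ∈ {2, 4}; with 0 ≤ l_f ≤ n_f−1 = 7, the allowed l_f values are {2, 4}.
For l_f = 2: m_f ∈ {m_i−1, m_i, m_i+1} ∩ [−2, 2] = {-2, -1, 0} → 3 states.
For l_f = 4: m_f ∈ {m_i−1, m_i, m_i+1} ∩ [−4, 4] = {-2, -1, 0} → 3 states.
Total: 6.

6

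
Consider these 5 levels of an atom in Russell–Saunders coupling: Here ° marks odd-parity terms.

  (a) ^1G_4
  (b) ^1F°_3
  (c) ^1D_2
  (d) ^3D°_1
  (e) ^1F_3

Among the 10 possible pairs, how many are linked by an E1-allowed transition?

(a)–(b): allowed.
(a)–(c): forbidden (parity, ΔL, ΔJ).
(a)–(d): forbidden (ΔS, ΔL, ΔJ).
(a)–(e): forbidden (parity).
(b)–(c): allowed.
(b)–(d): forbidden (parity, ΔS, ΔJ).
(b)–(e): allowed.
(c)–(d): forbidden (ΔS).
(c)–(e): forbidden (parity).
(d)–(e): forbidden (ΔS, ΔJ).
Allowed pairs: 3 of 10.

3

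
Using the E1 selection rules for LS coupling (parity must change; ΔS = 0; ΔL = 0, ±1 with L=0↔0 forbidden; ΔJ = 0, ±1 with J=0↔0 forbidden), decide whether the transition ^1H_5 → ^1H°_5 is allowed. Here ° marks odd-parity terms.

Reading off the term symbols: S 0→0, L 5→5, J 5→5, parity even→odd.
Parity must change: even → odd — satisfied.
ΔS = 0: S: 0 → 0 — satisfied.
ΔL = 0, ±1 (not L=0↔0): L: 5 → 5, ΔL = +0 — satisfied.
ΔJ = 0, ±1 (not J=0↔0): J: 5 → 5, ΔJ = +0 — satisfied.
All four E1 rules are satisfied.

allowed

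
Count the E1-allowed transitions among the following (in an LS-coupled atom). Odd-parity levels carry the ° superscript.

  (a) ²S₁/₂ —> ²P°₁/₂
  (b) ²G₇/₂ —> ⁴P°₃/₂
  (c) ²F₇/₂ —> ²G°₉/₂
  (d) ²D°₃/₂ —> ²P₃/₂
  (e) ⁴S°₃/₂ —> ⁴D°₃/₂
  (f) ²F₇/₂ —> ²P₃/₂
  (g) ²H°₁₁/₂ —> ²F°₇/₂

3

(a) allowed
(b) forbidden (ΔS, ΔL, ΔJ fail)
(c) allowed
(d) allowed
(e) forbidden (parity, ΔL fail)
(f) forbidden (parity, ΔL, ΔJ fail)
(g) forbidden (parity, ΔL, ΔJ fail)
Total allowed: 3 of 7.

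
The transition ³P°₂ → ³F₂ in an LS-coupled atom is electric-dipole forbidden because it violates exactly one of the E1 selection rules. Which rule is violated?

ΔS = 0: S: 1 → 1 — satisfied.
ΔJ = 0, ±1 (not J=0↔0): J: 2 → 2, ΔJ = +0 — satisfied.
ΔL = 0, ±1 (not L=0↔0): L: 1 → 3, ΔL = +2 — violated.
Parity must change: odd → even — satisfied.

the ΔL = 0, ±1 rule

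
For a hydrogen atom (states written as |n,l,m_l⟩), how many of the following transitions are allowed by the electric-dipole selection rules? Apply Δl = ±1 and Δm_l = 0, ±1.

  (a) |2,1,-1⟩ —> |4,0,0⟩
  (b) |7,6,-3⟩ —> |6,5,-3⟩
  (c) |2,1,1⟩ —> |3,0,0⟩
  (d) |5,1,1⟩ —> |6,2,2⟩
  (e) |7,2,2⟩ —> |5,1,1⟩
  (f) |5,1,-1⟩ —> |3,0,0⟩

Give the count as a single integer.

6

(a) allowed
(b) allowed
(c) allowed
(d) allowed
(e) allowed
(f) allowed
Total allowed: 6 of 6.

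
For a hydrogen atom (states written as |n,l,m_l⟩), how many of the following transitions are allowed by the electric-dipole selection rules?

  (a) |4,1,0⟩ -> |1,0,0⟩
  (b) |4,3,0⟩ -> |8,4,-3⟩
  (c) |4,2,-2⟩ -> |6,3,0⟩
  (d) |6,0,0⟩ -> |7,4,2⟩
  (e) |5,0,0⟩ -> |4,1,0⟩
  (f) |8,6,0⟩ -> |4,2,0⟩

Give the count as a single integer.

2

(a) allowed
(b) forbidden — Δm_l = -3 (E1 requires Δm_l = 0, ±1)
(c) forbidden — Δm_l = +2 (E1 requires Δm_l = 0, ±1)
(d) forbidden — Δl = +4 (E1 requires Δl = ±1); Δm_l = +2 (E1 requires Δm_l = 0, ±1)
(e) allowed
(f) forbidden — Δl = -4 (E1 requires Δl = ±1)
Total allowed: 2 of 6.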